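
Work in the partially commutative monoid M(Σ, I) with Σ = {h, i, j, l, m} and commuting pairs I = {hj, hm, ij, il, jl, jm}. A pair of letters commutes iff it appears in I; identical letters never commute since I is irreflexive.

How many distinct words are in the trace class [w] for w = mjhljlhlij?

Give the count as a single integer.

480

piece 0:m — minimal
piece 1:j — minimal
piece 2:h — minimal
piece 3:l rests on {0:m, 2:h}
piece 4:j rests on {1:j}
piece 5:l rests on {3:l}
piece 6:h rests on {5:l}
piece 7:l rests on {6:h}
piece 8:i rests on {6:h}
piece 9:j rests on {4:j}
minimal pieces: {0:m, 1:j, 2:h}
ways to finish when only these pieces remain (= sum over removing one remaining piece with nothing left below it):
  1 left: {7}→1  {8}→1  {9}→1
  2 left: {4,9}→1  {7,8}→2  {7,9}→2  {8,9}→2
  3 left: {1,4,9}→1  {4,7,9}→3  {4,8,9}→3  {6,7,8}→2  {7,8,9}→6
  4 left: {1,4,7,9}→4  {1,4,8,9}→4  {4,7,8,9}→12  {5,6,7,8}→2  {6,7,8,9}→8
  5 left: {1,4,7,8,9}→20  {3,5,6,7,8}→2  {4,6,7,8,9}→20  {5,6,7,8,9}→10
  6 left: {0,3,5,6,7,8}→2  {1,4,6,7,8,9}→40  {2,3,5,6,7,8}→2  {3,5,6,7,8,9}→12  {4,5,6,7,8,9}→30
  7 left: {0,2,3,5,6,7,8}→4  {0,3,5,6,7,8,9}→14  {1,4,5,6,7,8,9}→70  {2,3,5,6,7,8,9}→14  {3,4,5,6,7,8,9}→42
  8 left: {0,2,3,5,6,7,8,9}→32  {0,3,4,5,6,7,8,9}→56  {1,3,4,5,6,7,8,9}→112  {2,3,4,5,6,7,8,9}→56
  placing 0:m first → 168 extensions
  placing 1:j first → 144 extensions
  placing 2:h first → 168 extensions
total linear extensions = 480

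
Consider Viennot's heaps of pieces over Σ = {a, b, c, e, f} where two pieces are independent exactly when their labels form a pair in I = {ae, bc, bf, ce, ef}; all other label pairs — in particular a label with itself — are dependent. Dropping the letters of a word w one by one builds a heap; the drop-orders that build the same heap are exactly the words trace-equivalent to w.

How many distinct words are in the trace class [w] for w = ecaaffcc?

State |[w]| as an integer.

8

drop 0:e onto floor
drop 1:c onto floor
drop 2:a onto {1:c}
drop 3:a onto {2:a}
drop 4:f onto {3:a}
drop 5:f onto {4:f}
drop 6:c onto {5:f}
drop 7:c onto {6:c}
ground layer = {0:e, 1:c}
drop-orders for the pieces not yet dropped (sum over which currently-grounded one goes next):
  1 to go: {0} 1  {7} 1
  2 to go: {0,7} 2  {6,7} 1
  3 to go: {0,6,7} 3  {5,6,7} 1
  4 to go: {0,5,6,7} 4  {4,5,6,7} 1
  5 to go: {0,4,5,6,7} 5  {3,4,5,6,7} 1
  6 to go: {0,3,4,5,6,7} 6  {2,3,4,5,6,7} 1
  if 0:e drops first: 1 orders
  if 1:c drops first: 7 orders
heap linearizations: 8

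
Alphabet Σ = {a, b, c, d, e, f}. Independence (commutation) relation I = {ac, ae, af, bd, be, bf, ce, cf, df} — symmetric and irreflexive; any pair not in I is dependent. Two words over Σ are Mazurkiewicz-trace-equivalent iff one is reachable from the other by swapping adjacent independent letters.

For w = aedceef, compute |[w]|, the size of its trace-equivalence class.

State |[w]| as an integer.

8

drop 0:a onto floor
drop 1:e onto floor
drop 2:d onto {0:a, 1:e}
drop 3:c onto {2:d}
drop 4:e onto {2:d}
drop 5:e onto {4:e}
drop 6:f onto {5:e}
ground layer = {0:a, 1:e}
drop-orders for the pieces not yet dropped (sum over which currently-grounded one goes next):
  1 to go: {3} 1  {6} 1
  2 to go: {3,6} 2  {5,6} 1
  3 to go: {3,5,6} 3  {4,5,6} 1
  4 to go: {3,4,5,6} 4
  5 to go: {2,3,4,5,6} 4
  if 0:a drops first: 4 orders
  if 1:e drops first: 4 orders
heap linearizations: 8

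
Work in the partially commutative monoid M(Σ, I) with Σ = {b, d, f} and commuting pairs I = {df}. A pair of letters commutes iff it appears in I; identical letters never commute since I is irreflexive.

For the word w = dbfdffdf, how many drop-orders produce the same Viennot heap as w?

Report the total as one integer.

15

0(d) covers ∅
1(b) covers 0:d
2(f) covers 1:b
3(d) covers 1:b
4(f) covers 2:f
5(f) covers 4:f
6(d) covers 3:d
7(f) covers 5:f
floor of heap: 0:d
completions by unplaced set U, small U first (add the entries for U minus each lowest piece of U):
  |U|=1: {6}:1  {7}:1
  |U|=2: {3,6}:1  {5,7}:1  {6,7}:2
  |U|=3: {3,6,7}:3  {4,5,7}:1  {5,6,7}:3
  |U|=4: {2,4,5,7}:1  {3,5,6,7}:6  {4,5,6,7}:4
  |U|=5: {2,4,5,6,7}:5  {3,4,5,6,7}:10
  |U|=6: {2,3,4,5,6,7}:15
  start at 0(d): 15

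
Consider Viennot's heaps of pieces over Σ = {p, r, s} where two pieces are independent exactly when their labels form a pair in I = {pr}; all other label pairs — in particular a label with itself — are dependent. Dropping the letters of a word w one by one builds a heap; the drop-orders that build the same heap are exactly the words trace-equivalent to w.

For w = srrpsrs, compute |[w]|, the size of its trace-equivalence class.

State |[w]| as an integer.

drop 0:s onto floor
drop 1:r onto {0:s}
drop 2:r onto {1:r}
drop 3:p onto {0:s}
drop 4:s onto {2:r, 3:p}
drop 5:r onto {4:s}
drop 6:s onto {5:r}
ground layer = {0:s}
drop-orders for the pieces not yet dropped (sum over which currently-grounded one goes next):
  1 to go: {6} 1
  2 to go: {5,6} 1
  3 to go: {4,5,6} 1
  4 to go: {2,4,5,6} 1  {3,4,5,6} 1
  5 to go: {1,2,4,5,6} 1  {2,3,4,5,6} 2
  if 0:s drops first: 3 orders

3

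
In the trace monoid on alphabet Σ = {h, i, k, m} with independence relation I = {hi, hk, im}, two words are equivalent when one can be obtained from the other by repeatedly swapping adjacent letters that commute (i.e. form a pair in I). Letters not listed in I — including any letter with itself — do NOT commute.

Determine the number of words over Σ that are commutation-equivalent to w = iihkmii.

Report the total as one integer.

#0=i has no predecessor
#1=i depends on [0:i]
#2=h has no predecessor
#3=k depends on [1:i]
#4=m depends on [2:h, 3:k]
#5=i depends on [3:k]
#6=i depends on [5:i]
sources: [0:i, 2:h]
N(rest) = Σ N(rest − s) over sources s of rest; N(one piece) = 1:
  size 1 → [4]=1  [6]=1
  size 2 → [2,4]=1  [4,6]=2  [5,6]=1
  size 3 → [2,4,6]=3  [4,5,6]=3
  size 4 → [2,4,5,6]=6  [3,4,5,6]=3
  size 5 → [1,3,4,5,6]=3  [2,3,4,5,6]=9
  first=0(i) contributes 12
  first=2(h) contributes 3
|[w]| = 15

15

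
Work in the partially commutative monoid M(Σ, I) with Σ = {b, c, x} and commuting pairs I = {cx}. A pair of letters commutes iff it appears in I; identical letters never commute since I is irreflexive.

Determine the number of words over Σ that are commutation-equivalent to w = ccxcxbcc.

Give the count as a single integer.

10

drop 0:c onto floor
drop 1:c onto {0:c}
drop 2:x onto floor
drop 3:c onto {1:c}
drop 4:x onto {2:x}
drop 5:b onto {3:c, 4:x}
drop 6:c onto {5:b}
drop 7:c onto {6:c}
ground layer = {0:c, 2:x}
drop-orders for the pieces not yet dropped (sum over which currently-grounded one goes next):
  1 to go: {7} 1
  2 to go: {6,7} 1
  3 to go: {5,6,7} 1
  4 to go: {3,5,6,7} 1  {4,5,6,7} 1
  5 to go: {1,3,5,6,7} 1  {2,4,5,6,7} 1  {3,4,5,6,7} 2
  6 to go: {0,1,3,5,6,7} 1  {1,3,4,5,6,7} 3  {2,3,4,5,6,7} 3
  if 0:c drops first: 6 orders
  if 2:x drops first: 4 orders
heap linearizations: 10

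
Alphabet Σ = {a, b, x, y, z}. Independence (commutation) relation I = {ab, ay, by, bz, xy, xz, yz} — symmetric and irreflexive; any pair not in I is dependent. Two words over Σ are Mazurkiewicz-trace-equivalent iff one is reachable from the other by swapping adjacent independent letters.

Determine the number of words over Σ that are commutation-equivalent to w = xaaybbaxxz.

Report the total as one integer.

#0=x has no predecessor
#1=a depends on [0:x]
#2=a depends on [1:a]
#3=y has no predecessor
#4=b depends on [0:x]
#5=b depends on [4:b]
#6=a depends on [2:a]
#7=x depends on [5:b, 6:a]
#8=x depends on [7:x]
#9=z depends on [6:a]
sources: [0:x, 3:y]
N(rest) = Σ N(rest − s) over sources s of rest; N(one piece) = 1:
  size 1 → [3]=1  [8]=1  [9]=1
  size 2 → [3,8]=2  [3,9]=2  [7,8]=1  [8,9]=2
  size 3 → [3,7,8]=3  [3,8,9]=6  [5,7,8]=1  [7,8,9]=3
  size 4 → [3,5,7,8]=4  [3,7,8,9]=12  [4,5,7,8]=1  [5,7,8,9]=4  [6,7,8,9]=3
  size 5 → [2,6,7,8,9]=3  [3,4,5,7,8]=5  [3,5,7,8,9]=20  [3,6,7,8,9]=15  [4,5,7,8,9]=5  [5,6,7,8,9]=7
  size 6 → [1,2,6,7,8,9]=3  [2,3,6,7,8,9]=18  [2,5,6,7,8,9]=10  [3,4,5,7,8,9]=30  [3,5,6,7,8,9]=42  [4,5,6,7,8,9]=12
  size 7 → [1,2,3,6,7,8,9]=21  [1,2,5,6,7,8,9]=13  [2,3,5,6,7,8,9]=70  [2,4,5,6,7,8,9]=22  [3,4,5,6,7,8,9]=84
  size 8 → [1,2,3,5,6,7,8,9]=104  [1,2,4,5,6,7,8,9]=35  [2,3,4,5,6,7,8,9]=176
  first=0(x) contributes 315
  first=3(y) contributes 35
|[w]| = 350

350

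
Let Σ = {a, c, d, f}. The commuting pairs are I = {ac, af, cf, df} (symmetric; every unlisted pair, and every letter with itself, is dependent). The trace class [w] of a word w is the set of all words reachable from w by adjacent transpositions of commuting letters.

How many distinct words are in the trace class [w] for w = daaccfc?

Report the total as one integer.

drop 0:d onto floor
drop 1:a onto {0:d}
drop 2:a onto {1:a}
drop 3:c onto {0:d}
drop 4:c onto {3:c}
drop 5:f onto floor
drop 6:c onto {4:c}
ground layer = {0:d, 5:f}
drop-orders for the pieces not yet dropped (sum over which currently-grounded one goes next):
  1 to go: {2} 1  {5} 1  {6} 1
  2 to go: {1,2} 1  {2,5} 2  {2,6} 2  {4,6} 1  {5,6} 2
  3 to go: {1,2,5} 3  {1,2,6} 3  {2,4,6} 3  {2,5,6} 6  {3,4,6} 1  {4,5,6} 3
  4 to go: {1,2,4,6} 6  {1,2,5,6} 12  {2,3,4,6} 4  {2,4,5,6} 12  {3,4,5,6} 4
  5 to go: {1,2,3,4,6} 10  {1,2,4,5,6} 30  {2,3,4,5,6} 20
  if 0:d drops first: 60 orders
  if 5:f drops first: 10 orders
heap linearizations: 70

70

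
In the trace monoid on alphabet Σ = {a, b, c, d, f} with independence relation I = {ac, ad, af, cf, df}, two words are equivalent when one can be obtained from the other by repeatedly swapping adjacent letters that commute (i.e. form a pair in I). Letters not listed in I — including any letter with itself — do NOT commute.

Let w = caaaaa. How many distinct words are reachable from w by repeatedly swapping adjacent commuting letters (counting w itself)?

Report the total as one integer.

piece 0:c — minimal
piece 1:a — minimal
piece 2:a rests on {1:a}
piece 3:a rests on {2:a}
piece 4:a rests on {3:a}
piece 5:a rests on {4:a}
minimal pieces: {0:c, 1:a}
ways to finish when only these pieces remain (= sum over removing one remaining piece with nothing left below it):
  1 left: {0}→1  {5}→1
  2 left: {0,5}→2  {4,5}→1
  3 left: {0,4,5}→3  {3,4,5}→1
  4 left: {0,3,4,5}→4  {2,3,4,5}→1
  placing 0:c first → 1 extensions
  placing 1:a first → 5 extensions
total linear extensions = 6

6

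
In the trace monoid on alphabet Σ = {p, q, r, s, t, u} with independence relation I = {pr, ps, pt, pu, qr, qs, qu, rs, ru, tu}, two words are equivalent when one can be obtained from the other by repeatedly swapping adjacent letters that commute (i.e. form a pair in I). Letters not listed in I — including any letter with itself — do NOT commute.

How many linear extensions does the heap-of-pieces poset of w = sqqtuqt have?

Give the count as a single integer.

0(s) covers ∅
1(q) covers ∅
2(q) covers 1:q
3(t) covers 0:s, 2:q
4(u) covers 0:s
5(q) covers 3:t
6(t) covers 5:q
floor of heap: 0:s, 1:q
completions by unplaced set U, small U first (add the entries for U minus each lowest piece of U):
  |U|=1: {4}:1  {6}:1
  |U|=2: {4,6}:2  {5,6}:1
  |U|=3: {3,5,6}:1  {4,5,6}:3
  |U|=4: {2,3,5,6}:1  {3,4,5,6}:4
  |U|=5: {0,3,4,5,6}:4  {1,2,3,5,6}:1  {2,3,4,5,6}:5
  start at 0(s): 6
  start at 1(q): 9
sum over floor = 15

15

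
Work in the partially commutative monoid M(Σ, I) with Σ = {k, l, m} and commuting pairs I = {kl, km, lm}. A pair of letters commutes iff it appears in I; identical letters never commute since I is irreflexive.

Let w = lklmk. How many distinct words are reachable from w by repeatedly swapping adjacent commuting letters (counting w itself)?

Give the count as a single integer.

30

piece 0:l — minimal
piece 1:k — minimal
piece 2:l rests on {0:l}
piece 3:m — minimal
piece 4:k rests on {1:k}
minimal pieces: {0:l, 1:k, 3:m}
ways to finish when only these pieces remain (= sum over removing one remaining piece with nothing left below it):
  1 left: {2}→1  {3}→1  {4}→1
  2 left: {0,2}→1  {1,4}→1  {2,3}→2  {2,4}→2  {3,4}→2
  3 left: {0,2,3}→3  {0,2,4}→3  {1,2,4}→3  {1,3,4}→3  {2,3,4}→6
  placing 0:l first → 12 extensions
  placing 1:k first → 12 extensions
  placing 3:m first → 6 extensions
total linear extensions = 30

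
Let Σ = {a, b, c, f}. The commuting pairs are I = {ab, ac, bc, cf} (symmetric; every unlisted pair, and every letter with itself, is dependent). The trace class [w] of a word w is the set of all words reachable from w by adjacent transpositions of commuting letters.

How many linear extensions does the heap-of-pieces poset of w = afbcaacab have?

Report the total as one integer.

#0=a has no predecessor
#1=f depends on [0:a]
#2=b depends on [1:f]
#3=c has no predecessor
#4=a depends on [1:f]
#5=a depends on [4:a]
#6=c depends on [3:c]
#7=a depends on [5:a]
#8=b depends on [2:b]
sources: [0:a, 3:c]
N(rest) = Σ N(rest − s) over sources s of rest; N(one piece) = 1:
  size 1 → [6]=1  [7]=1  [8]=1
  size 2 → [2,8]=1  [3,6]=1  [5,7]=1  [6,7]=2  [6,8]=2  [7,8]=2
  size 3 → [2,6,8]=3  [2,7,8]=3  [3,6,7]=3  [3,6,8]=3  [4,5,7]=1  [5,6,7]=3  [5,7,8]=3  [6,7,8]=6
  size 4 → [2,3,6,8]=6  [2,5,7,8]=6  [2,6,7,8]=12  [3,5,6,7]=6  [3,6,7,8]=12  [4,5,6,7]=4  [4,5,7,8]=4  [5,6,7,8]=12
  size 5 → [2,3,6,7,8]=30  [2,4,5,7,8]=10  [2,5,6,7,8]=30  [3,4,5,6,7]=10  [3,5,6,7,8]=30  [4,5,6,7,8]=20
  size 6 → [1,2,4,5,7,8]=10  [2,3,5,6,7,8]=90  [2,4,5,6,7,8]=60  [3,4,5,6,7,8]=60
  size 7 → [0,1,2,4,5,7,8]=10  [1,2,4,5,6,7,8]=70  [2,3,4,5,6,7,8]=210
  first=0(a) contributes 280
  first=3(c) contributes 80
|[w]| = 360

360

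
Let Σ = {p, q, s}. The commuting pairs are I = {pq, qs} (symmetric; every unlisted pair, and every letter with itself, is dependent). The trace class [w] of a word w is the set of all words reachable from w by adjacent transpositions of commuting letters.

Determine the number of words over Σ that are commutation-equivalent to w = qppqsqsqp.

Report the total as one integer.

piece 0:q — minimal
piece 1:p — minimal
piece 2:p rests on {1:p}
piece 3:q rests on {0:q}
piece 4:s rests on {2:p}
piece 5:q rests on {3:q}
piece 6:s rests on {4:s}
piece 7:q rests on {5:q}
piece 8:p rests on {6:s}
minimal pieces: {0:q, 1:p}
ways to finish when only these pieces remain (= sum over removing one remaining piece with nothing left below it):
  1 left: {7}→1  {8}→1
  2 left: {5,7}→1  {6,8}→1  {7,8}→2
  3 left: {3,5,7}→1  {4,6,8}→1  {5,7,8}→3  {6,7,8}→3
  4 left: {0,3,5,7}→1  {2,4,6,8}→1  {3,5,7,8}→4  {4,6,7,8}→4  {5,6,7,8}→6
  5 left: {0,3,5,7,8}→5  {1,2,4,6,8}→1  {2,4,6,7,8}→5  {3,5,6,7,8}→10  {4,5,6,7,8}→10
  6 left: {0,3,5,6,7,8}→15  {1,2,4,6,7,8}→6  {2,4,5,6,7,8}→15  {3,4,5,6,7,8}→20
  7 left: {0,3,4,5,6,7,8}→35  {1,2,4,5,6,7,8}→21  {2,3,4,5,6,7,8}→35
  placing 0:q first → 56 extensions
  placing 1:p first → 70 extensions
total linear extensions = 126

126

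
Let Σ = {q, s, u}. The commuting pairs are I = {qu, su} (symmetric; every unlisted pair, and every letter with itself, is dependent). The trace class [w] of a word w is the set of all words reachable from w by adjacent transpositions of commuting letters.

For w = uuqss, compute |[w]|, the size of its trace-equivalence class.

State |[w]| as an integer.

#0=u has no predecessor
#1=u depends on [0:u]
#2=q has no predecessor
#3=s depends on [2:q]
#4=s depends on [3:s]
sources: [0:u, 2:q]
N(rest) = Σ N(rest − s) over sources s of rest; N(one piece) = 1:
  size 1 → [1]=1  [4]=1
  size 2 → [0,1]=1  [1,4]=2  [3,4]=1
  size 3 → [0,1,4]=3  [1,3,4]=3  [2,3,4]=1
  first=0(u) contributes 4
  first=2(q) contributes 6
|[w]| = 10

10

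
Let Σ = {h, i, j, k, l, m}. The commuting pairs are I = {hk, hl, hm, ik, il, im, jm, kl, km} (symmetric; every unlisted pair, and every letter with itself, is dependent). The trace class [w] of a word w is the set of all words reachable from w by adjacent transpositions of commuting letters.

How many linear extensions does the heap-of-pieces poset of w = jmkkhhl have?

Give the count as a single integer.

drop 0:j onto floor
drop 1:m onto floor
drop 2:k onto {0:j}
drop 3:k onto {2:k}
drop 4:h onto {0:j}
drop 5:h onto {4:h}
drop 6:l onto {0:j, 1:m}
ground layer = {0:j, 1:m}
drop-orders for the pieces not yet dropped (sum over which currently-grounded one goes next):
  1 to go: {3} 1  {5} 1  {6} 1
  2 to go: {1,6} 1  {2,3} 1  {3,5} 2  {3,6} 2  {4,5} 1  {5,6} 2
  3 to go: {1,3,6} 3  {1,5,6} 3  {2,3,5} 3  {2,3,6} 3  {3,4,5} 3  {3,5,6} 6  {4,5,6} 3
  4 to go: {1,2,3,6} 6  {1,3,5,6} 12  {1,4,5,6} 6  {2,3,4,5} 6  {2,3,5,6} 12  {3,4,5,6} 12
  5 to go: {1,2,3,5,6} 30  {1,3,4,5,6} 30  {2,3,4,5,6} 30
  if 0:j drops first: 90 orders
  if 1:m drops first: 30 orders
heap linearizations: 120

120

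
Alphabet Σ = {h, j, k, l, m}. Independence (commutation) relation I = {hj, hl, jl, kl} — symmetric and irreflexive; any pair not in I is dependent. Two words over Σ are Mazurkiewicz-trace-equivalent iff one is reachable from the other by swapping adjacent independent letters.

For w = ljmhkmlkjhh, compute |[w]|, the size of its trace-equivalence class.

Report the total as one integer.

piece 0:l — minimal
piece 1:j — minimal
piece 2:m rests on {0:l, 1:j}
piece 3:h rests on {2:m}
piece 4:k rests on {3:h}
piece 5:m rests on {4:k}
piece 6:l rests on {5:m}
piece 7:k rests on {5:m}
piece 8:j rests on {7:k}
piece 9:h rests on {7:k}
piece 10:h rests on {9:h}
minimal pieces: {0:l, 1:j}
ways to finish when only these pieces remain (= sum over removing one remaining piece with nothing left below it):
  1 left: {6}→1  {8}→1  {10}→1
  2 left: {6,8}→2  {6,10}→2  {8,10}→2  {9,10}→1
  3 left: {6,8,10}→6  {6,9,10}→3  {8,9,10}→3
  4 left: {6,8,9,10}→12  {7,8,9,10}→3
  5 left: {6,7,8,9,10}→15
  6 left: {5,6,7,8,9,10}→15
  7 left: {4,5,6,7,8,9,10}→15
  8 left: {3,4,5,6,7,8,9,10}→15
  9 left: {2,3,4,5,6,7,8,9,10}→15
  placing 0:l first → 15 extensions
  placing 1:j first → 15 extensions
total linear extensions = 30

30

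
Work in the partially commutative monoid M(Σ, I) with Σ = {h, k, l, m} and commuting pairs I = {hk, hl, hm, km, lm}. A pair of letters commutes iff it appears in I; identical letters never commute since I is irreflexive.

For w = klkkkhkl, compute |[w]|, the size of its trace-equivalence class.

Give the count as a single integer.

8

piece 0:k — minimal
piece 1:l rests on {0:k}
piece 2:k rests on {1:l}
piece 3:k rests on {2:k}
piece 4:k rests on {3:k}
piece 5:h — minimal
piece 6:k rests on {4:k}
piece 7:l rests on {6:k}
minimal pieces: {0:k, 5:h}
ways to finish when only these pieces remain (= sum over removing one remaining piece with nothing left below it):
  1 left: {5}→1  {7}→1
  2 left: {5,7}→2  {6,7}→1
  3 left: {4,6,7}→1  {5,6,7}→3
  4 left: {3,4,6,7}→1  {4,5,6,7}→4
  5 left: {2,3,4,6,7}→1  {3,4,5,6,7}→5
  6 left: {1,2,3,4,6,7}→1  {2,3,4,5,6,7}→6
  placing 0:k first → 7 extensions
  placing 5:h first → 1 extensions
total linear extensions = 8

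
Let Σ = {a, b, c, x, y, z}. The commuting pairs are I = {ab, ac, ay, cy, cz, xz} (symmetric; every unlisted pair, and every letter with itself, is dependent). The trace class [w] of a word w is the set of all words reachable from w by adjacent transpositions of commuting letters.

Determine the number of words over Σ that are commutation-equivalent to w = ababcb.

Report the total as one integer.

drop 0:a onto floor
drop 1:b onto floor
drop 2:a onto {0:a}
drop 3:b onto {1:b}
drop 4:c onto {3:b}
drop 5:b onto {4:c}
ground layer = {0:a, 1:b}
drop-orders for the pieces not yet dropped (sum over which currently-grounded one goes next):
  1 to go: {2} 1  {5} 1
  2 to go: {0,2} 1  {2,5} 2  {4,5} 1
  3 to go: {0,2,5} 3  {2,4,5} 3  {3,4,5} 1
  4 to go: {0,2,4,5} 6  {1,3,4,5} 1  {2,3,4,5} 4
  if 0:a drops first: 5 orders
  if 1:b drops first: 10 orders
heap linearizations: 15

15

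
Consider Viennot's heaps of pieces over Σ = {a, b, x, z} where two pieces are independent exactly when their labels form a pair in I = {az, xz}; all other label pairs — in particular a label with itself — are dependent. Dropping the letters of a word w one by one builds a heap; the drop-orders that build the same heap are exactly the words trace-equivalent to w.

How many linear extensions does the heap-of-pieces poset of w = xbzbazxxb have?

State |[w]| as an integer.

drop 0:x onto floor
drop 1:b onto {0:x}
drop 2:z onto {1:b}
drop 3:b onto {2:z}
drop 4:a onto {3:b}
drop 5:z onto {3:b}
drop 6:x onto {4:a}
drop 7:x onto {6:x}
drop 8:b onto {5:z, 7:x}
ground layer = {0:x}
drop-orders for the pieces not yet dropped (sum over which currently-grounded one goes next):
  1 to go: {8} 1
  2 to go: {5,8} 1  {7,8} 1
  3 to go: {5,7,8} 2  {6,7,8} 1
  4 to go: {4,6,7,8} 1  {5,6,7,8} 3
  5 to go: {4,5,6,7,8} 4
  6 to go: {3,4,5,6,7,8} 4
  7 to go: {2,3,4,5,6,7,8} 4
  if 0:x drops first: 4 orders

4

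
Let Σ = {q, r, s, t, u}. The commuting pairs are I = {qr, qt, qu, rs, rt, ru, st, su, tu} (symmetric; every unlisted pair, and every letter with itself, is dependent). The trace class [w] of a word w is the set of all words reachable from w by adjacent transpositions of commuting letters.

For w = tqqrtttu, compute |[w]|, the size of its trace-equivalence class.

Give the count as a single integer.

#0=t has no predecessor
#1=q has no predecessor
#2=q depends on [1:q]
#3=r has no predecessor
#4=t depends on [0:t]
#5=t depends on [4:t]
#6=t depends on [5:t]
#7=u has no predecessor
sources: [0:t, 1:q, 3:r, 7:u]
N(rest) = Σ N(rest − s) over sources s of rest; N(one piece) = 1:
  size 1 → [2]=1  [3]=1  [6]=1  [7]=1
  size 2 → [1,2]=1  [2,3]=2  [2,6]=2  [2,7]=2  [3,6]=2  [3,7]=2  [5,6]=1  [6,7]=2
  size 3 → [1,2,3]=3  [1,2,6]=3  [1,2,7]=3  [2,3,6]=6  [2,3,7]=6  [2,5,6]=3  [2,6,7]=6  [3,5,6]=3  [3,6,7]=6  [4,5,6]=1  [5,6,7]=3
  size 4 → [0,4,5,6]=1  [1,2,3,6]=12  [1,2,3,7]=12  [1,2,5,6]=6  [1,2,6,7]=12  [2,3,5,6]=12  [2,3,6,7]=24  [2,4,5,6]=4  [2,5,6,7]=12  [3,4,5,6]=4  [3,5,6,7]=12  [4,5,6,7]=4
  size 5 → [0,2,4,5,6]=5  [0,3,4,5,6]=5  [0,4,5,6,7]=5  [1,2,3,5,6]=30  [1,2,3,6,7]=60  [1,2,4,5,6]=10  [1,2,5,6,7]=30  [2,3,4,5,6]=20  [2,3,5,6,7]=60  [2,4,5,6,7]=20  [3,4,5,6,7]=20
  size 6 → [0,1,2,4,5,6]=15  [0,2,3,4,5,6]=30  [0,2,4,5,6,7]=30  [0,3,4,5,6,7]=30  [1,2,3,4,5,6]=60  [1,2,3,5,6,7]=180  [1,2,4,5,6,7]=60  [2,3,4,5,6,7]=120
  first=0(t) contributes 420
  first=1(q) contributes 210
  first=3(r) contributes 105
  first=7(u) contributes 105
|[w]| = 840

840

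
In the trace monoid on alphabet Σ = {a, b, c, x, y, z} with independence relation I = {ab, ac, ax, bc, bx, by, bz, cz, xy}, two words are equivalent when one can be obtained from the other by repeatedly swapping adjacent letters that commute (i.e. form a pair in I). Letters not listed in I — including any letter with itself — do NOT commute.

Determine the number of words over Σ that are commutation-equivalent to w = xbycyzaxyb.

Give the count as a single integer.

270

piece 0:x — minimal
piece 1:b — minimal
piece 2:y — minimal
piece 3:c rests on {0:x, 2:y}
piece 4:y rests on {3:c}
piece 5:z rests on {4:y}
piece 6:a rests on {5:z}
piece 7:x rests on {5:z}
piece 8:y rests on {6:a}
piece 9:b rests on {1:b}
minimal pieces: {0:x, 1:b, 2:y}
ways to finish when only these pieces remain (= sum over removing one remaining piece with nothing left below it):
  1 left: {7}→1  {8}→1  {9}→1
  2 left: {1,9}→1  {6,8}→1  {7,8}→2  {7,9}→2  {8,9}→2
  3 left: {1,7,9}→3  {1,8,9}→3  {6,7,8}→3  {6,8,9}→3  {7,8,9}→6
  4 left: {1,6,8,9}→6  {1,7,8,9}→12  {5,6,7,8}→3  {6,7,8,9}→12
  5 left: {1,6,7,8,9}→30  {4,5,6,7,8}→3  {5,6,7,8,9}→15
  6 left: {1,5,6,7,8,9}→45  {3,4,5,6,7,8}→3  {4,5,6,7,8,9}→18
  7 left: {0,3,4,5,6,7,8}→3  {1,4,5,6,7,8,9}→63  {2,3,4,5,6,7,8}→3  {3,4,5,6,7,8,9}→21
  8 left: {0,2,3,4,5,6,7,8}→6  {0,3,4,5,6,7,8,9}→24  {1,3,4,5,6,7,8,9}→84  {2,3,4,5,6,7,8,9}→24
  placing 0:x first → 108 extensions
  placing 1:b first → 54 extensions
  placing 2:y first → 108 extensions
total linear extensions = 270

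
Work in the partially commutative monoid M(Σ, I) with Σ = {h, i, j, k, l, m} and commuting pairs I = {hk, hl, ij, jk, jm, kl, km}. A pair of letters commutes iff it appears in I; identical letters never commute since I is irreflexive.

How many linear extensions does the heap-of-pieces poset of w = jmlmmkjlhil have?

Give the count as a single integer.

drop 0:j onto floor
drop 1:m onto floor
drop 2:l onto {0:j, 1:m}
drop 3:m onto {2:l}
drop 4:m onto {3:m}
drop 5:k onto floor
drop 6:j onto {2:l}
drop 7:l onto {4:m, 6:j}
drop 8:h onto {4:m, 6:j}
drop 9:i onto {5:k, 7:l, 8:h}
drop 10:l onto {9:i}
ground layer = {0:j, 1:m, 5:k}
drop-orders for the pieces not yet dropped (sum over which currently-grounded one goes next):
  1 to go: {10} 1
  2 to go: {9,10} 1
  3 to go: {5,9,10} 1  {7,9,10} 1  {8,9,10} 1
  4 to go: {5,7,9,10} 2  {5,8,9,10} 2  {7,8,9,10} 2
  5 to go: {4,7,8,9,10} 2  {5,7,8,9,10} 6  {6,7,8,9,10} 2
  6 to go: {3,4,7,8,9,10} 2  {4,5,7,8,9,10} 8  {4,6,7,8,9,10} 4  {5,6,7,8,9,10} 8
  7 to go: {3,4,5,7,8,9,10} 10  {3,4,6,7,8,9,10} 6  {4,5,6,7,8,9,10} 20
  8 to go: {2,3,4,6,7,8,9,10} 6  {3,4,5,6,7,8,9,10} 36
  9 to go: {0,2,3,4,6,7,8,9,10} 6  {1,2,3,4,6,7,8,9,10} 6  {2,3,4,5,6,7,8,9,10} 42
  if 0:j drops first: 48 orders
  if 1:m drops first: 48 orders
  if 5:k drops first: 12 orders
heap linearizations: 108

108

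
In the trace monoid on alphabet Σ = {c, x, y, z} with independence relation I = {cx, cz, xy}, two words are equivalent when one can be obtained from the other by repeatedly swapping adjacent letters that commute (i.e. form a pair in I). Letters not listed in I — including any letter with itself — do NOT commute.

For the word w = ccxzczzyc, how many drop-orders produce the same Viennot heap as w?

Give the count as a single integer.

35

drop 0:c onto floor
drop 1:c onto {0:c}
drop 2:x onto floor
drop 3:z onto {2:x}
drop 4:c onto {1:c}
drop 5:z onto {3:z}
drop 6:z onto {5:z}
drop 7:y onto {4:c, 6:z}
drop 8:c onto {7:y}
ground layer = {0:c, 2:x}
drop-orders for the pieces not yet dropped (sum over which currently-grounded one goes next):
  1 to go: {8} 1
  2 to go: {7,8} 1
  3 to go: {4,7,8} 1  {6,7,8} 1
  4 to go: {1,4,7,8} 1  {4,6,7,8} 2  {5,6,7,8} 1
  5 to go: {0,1,4,7,8} 1  {1,4,6,7,8} 3  {3,5,6,7,8} 1  {4,5,6,7,8} 3
  6 to go: {0,1,4,6,7,8} 4  {1,4,5,6,7,8} 6  {2,3,5,6,7,8} 1  {3,4,5,6,7,8} 4
  7 to go: {0,1,4,5,6,7,8} 10  {1,3,4,5,6,7,8} 10  {2,3,4,5,6,7,8} 5
  if 0:c drops first: 15 orders
  if 2:x drops first: 20 orders
heap linearizations: 35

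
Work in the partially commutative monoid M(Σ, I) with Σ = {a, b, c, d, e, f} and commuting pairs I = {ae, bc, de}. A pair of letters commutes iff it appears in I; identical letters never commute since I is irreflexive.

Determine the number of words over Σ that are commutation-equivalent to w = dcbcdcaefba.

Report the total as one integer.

6

drop 0:d onto floor
drop 1:c onto {0:d}
drop 2:b onto {0:d}
drop 3:c onto {1:c}
drop 4:d onto {2:b, 3:c}
drop 5:c onto {4:d}
drop 6:a onto {5:c}
drop 7:e onto {5:c}
drop 8:f onto {6:a, 7:e}
drop 9:b onto {8:f}
drop 10:a onto {9:b}
ground layer = {0:d}
drop-orders for the pieces not yet dropped (sum over which currently-grounded one goes next):
  1 to go: {10} 1
  2 to go: {9,10} 1
  3 to go: {8,9,10} 1
  4 to go: {6,8,9,10} 1  {7,8,9,10} 1
  5 to go: {6,7,8,9,10} 2
  6 to go: {5,6,7,8,9,10} 2
  7 to go: {4,5,6,7,8,9,10} 2
  8 to go: {2,4,5,6,7,8,9,10} 2  {3,4,5,6,7,8,9,10} 2
  9 to go: {1,3,4,5,6,7,8,9,10} 2  {2,3,4,5,6,7,8,9,10} 4
  if 0:d drops first: 6 orders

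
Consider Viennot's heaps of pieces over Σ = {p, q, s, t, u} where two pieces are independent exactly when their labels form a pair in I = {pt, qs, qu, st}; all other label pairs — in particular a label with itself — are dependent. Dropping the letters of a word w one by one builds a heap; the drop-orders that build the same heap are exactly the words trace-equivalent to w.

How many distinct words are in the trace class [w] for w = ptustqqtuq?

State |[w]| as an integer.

#0=p has no predecessor
#1=t has no predecessor
#2=u depends on [0:p, 1:t]
#3=s depends on [2:u]
#4=t depends on [2:u]
#5=q depends on [4:t]
#6=q depends on [5:q]
#7=t depends on [6:q]
#8=u depends on [3:s, 7:t]
#9=q depends on [7:t]
sources: [0:p, 1:t]
N(rest) = Σ N(rest − s) over sources s of rest; N(one piece) = 1:
  size 1 → [8]=1  [9]=1
  size 2 → [3,8]=1  [8,9]=2
  size 3 → [3,8,9]=3  [7,8,9]=2
  size 4 → [3,7,8,9]=5  [6,7,8,9]=2
  size 5 → [3,6,7,8,9]=7  [5,6,7,8,9]=2
  size 6 → [3,5,6,7,8,9]=9  [4,5,6,7,8,9]=2
  size 7 → [3,4,5,6,7,8,9]=11
  size 8 → [2,3,4,5,6,7,8,9]=11
  first=0(p) contributes 11
  first=1(t) contributes 11
|[w]| = 22

22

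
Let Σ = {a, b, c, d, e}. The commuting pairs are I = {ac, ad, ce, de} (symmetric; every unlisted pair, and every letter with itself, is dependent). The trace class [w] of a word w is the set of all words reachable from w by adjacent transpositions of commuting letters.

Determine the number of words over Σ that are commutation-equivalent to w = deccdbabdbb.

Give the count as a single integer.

0(d) covers ∅
1(e) covers ∅
2(c) covers 0:d
3(c) covers 2:c
4(d) covers 3:c
5(b) covers 1:e, 4:d
6(a) covers 5:b
7(b) covers 6:a
8(d) covers 7:b
9(b) covers 8:d
10(b) covers 9:b
floor of heap: 0:d, 1:e
completions by unplaced set U, small U first (add the entries for U minus each lowest piece of U):
  |U|=1: {10}:1
  |U|=2: {9,10}:1
  |U|=3: {8,9,10}:1
  |U|=4: {7,8,9,10}:1
  |U|=5: {6,7,8,9,10}:1
  |U|=6: {5,6,7,8,9,10}:1
  |U|=7: {1,5,6,7,8,9,10}:1  {4,5,6,7,8,9,10}:1
  |U|=8: {1,4,5,6,7,8,9,10}:2  {3,4,5,6,7,8,9,10}:1
  |U|=9: {1,3,4,5,6,7,8,9,10}:3  {2,3,4,5,6,7,8,9,10}:1
  start at 0(d): 4
  start at 1(e): 1
sum over floor = 5

5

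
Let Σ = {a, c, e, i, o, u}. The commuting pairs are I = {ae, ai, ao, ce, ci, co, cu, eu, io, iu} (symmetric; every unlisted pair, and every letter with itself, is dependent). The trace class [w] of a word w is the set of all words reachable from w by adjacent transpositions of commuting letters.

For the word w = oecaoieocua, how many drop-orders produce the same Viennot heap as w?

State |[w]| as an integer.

#0=o has no predecessor
#1=e depends on [0:o]
#2=c has no predecessor
#3=a depends on [2:c]
#4=o depends on [1:e]
#5=i depends on [1:e]
#6=e depends on [4:o, 5:i]
#7=o depends on [6:e]
#8=c depends on [3:a]
#9=u depends on [3:a, 7:o]
#10=a depends on [8:c, 9:u]
sources: [0:o, 2:c]
N(rest) = Σ N(rest − s) over sources s of rest; N(one piece) = 1:
  size 1 → [10]=1
  size 2 → [8,10]=1  [9,10]=1
  size 3 → [7,9,10]=1  [8,9,10]=2
  size 4 → [3,8,9,10]=2  [6,7,9,10]=1  [7,8,9,10]=3
  size 5 → [2,3,8,9,10]=2  [3,7,8,9,10]=5  [4,6,7,9,10]=1  [5,6,7,9,10]=1  [6,7,8,9,10]=4
  size 6 → [2,3,7,8,9,10]=7  [3,6,7,8,9,10]=9  [4,5,6,7,9,10]=2  [4,6,7,8,9,10]=5  [5,6,7,8,9,10]=5
  size 7 → [1,4,5,6,7,9,10]=2  [2,3,6,7,8,9,10]=16  [3,4,6,7,8,9,10]=14  [3,5,6,7,8,9,10]=14  [4,5,6,7,8,9,10]=12
  size 8 → [0,1,4,5,6,7,9,10]=2  [1,4,5,6,7,8,9,10]=14  [2,3,4,6,7,8,9,10]=30  [2,3,5,6,7,8,9,10]=30  [3,4,5,6,7,8,9,10]=40
  size 9 → [0,1,4,5,6,7,8,9,10]=16  [1,3,4,5,6,7,8,9,10]=54  [2,3,4,5,6,7,8,9,10]=100
  first=0(o) contributes 154
  first=2(c) contributes 70
|[w]| = 224

224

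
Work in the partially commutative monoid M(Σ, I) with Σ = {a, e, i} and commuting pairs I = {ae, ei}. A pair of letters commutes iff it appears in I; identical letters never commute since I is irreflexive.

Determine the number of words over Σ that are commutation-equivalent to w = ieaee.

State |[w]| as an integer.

10

#0=i has no predecessor
#1=e has no predecessor
#2=a depends on [0:i]
#3=e depends on [1:e]
#4=e depends on [3:e]
sources: [0:i, 1:e]
N(rest) = Σ N(rest − s) over sources s of rest; N(one piece) = 1:
  size 1 → [2]=1  [4]=1
  size 2 → [0,2]=1  [2,4]=2  [3,4]=1
  size 3 → [0,2,4]=3  [1,3,4]=1  [2,3,4]=3
  first=0(i) contributes 4
  first=1(e) contributes 6
|[w]| = 10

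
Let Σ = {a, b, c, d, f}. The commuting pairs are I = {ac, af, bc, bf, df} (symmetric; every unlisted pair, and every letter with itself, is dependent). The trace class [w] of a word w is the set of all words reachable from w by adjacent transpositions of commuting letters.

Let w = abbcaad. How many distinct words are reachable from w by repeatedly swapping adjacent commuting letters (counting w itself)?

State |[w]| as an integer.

6

0(a) covers ∅
1(b) covers 0:a
2(b) covers 1:b
3(c) covers ∅
4(a) covers 2:b
5(a) covers 4:a
6(d) covers 3:c, 5:a
floor of heap: 0:a, 3:c
completions by unplaced set U, small U first (add the entries for U minus each lowest piece of U):
  |U|=1: {6}:1
  |U|=2: {3,6}:1  {5,6}:1
  |U|=3: {3,5,6}:2  {4,5,6}:1
  |U|=4: {2,4,5,6}:1  {3,4,5,6}:3
  |U|=5: {1,2,4,5,6}:1  {2,3,4,5,6}:4
  start at 0(a): 5
  start at 3(c): 1
sum over floor = 6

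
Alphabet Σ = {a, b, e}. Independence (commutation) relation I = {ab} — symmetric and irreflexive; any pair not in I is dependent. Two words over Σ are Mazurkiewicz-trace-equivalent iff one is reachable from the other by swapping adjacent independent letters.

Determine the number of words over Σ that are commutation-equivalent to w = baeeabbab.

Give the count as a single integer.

20

0(b) covers ∅
1(a) covers ∅
2(e) covers 0:b, 1:a
3(e) covers 2:e
4(a) covers 3:e
5(b) covers 3:e
6(b) covers 5:b
7(a) covers 4:a
8(b) covers 6:b
floor of heap: 0:b, 1:a
completions by unplaced set U, small U first (add the entries for U minus each lowest piece of U):
  |U|=1: {7}:1  {8}:1
  |U|=2: {4,7}:1  {6,8}:1  {7,8}:2
  |U|=3: {4,7,8}:3  {5,6,8}:1  {6,7,8}:3
  |U|=4: {4,6,7,8}:6  {5,6,7,8}:4
  |U|=5: {4,5,6,7,8}:10
  |U|=6: {3,4,5,6,7,8}:10
  |U|=7: {2,3,4,5,6,7,8}:10
  start at 0(b): 10
  start at 1(a): 10
sum over floor = 20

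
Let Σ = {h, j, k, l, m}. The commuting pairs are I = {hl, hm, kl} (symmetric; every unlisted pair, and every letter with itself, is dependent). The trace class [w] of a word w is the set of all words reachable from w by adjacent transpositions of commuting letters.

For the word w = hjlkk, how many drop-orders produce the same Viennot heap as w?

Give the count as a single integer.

piece 0:h — minimal
piece 1:j rests on {0:h}
piece 2:l rests on {1:j}
piece 3:k rests on {1:j}
piece 4:k rests on {3:k}
minimal pieces: {0:h}
ways to finish when only these pieces remain (= sum over removing one remaining piece with nothing left below it):
  1 left: {2}→1  {4}→1
  2 left: {2,4}→2  {3,4}→1
  3 left: {2,3,4}→3
  placing 0:h first → 3 extensions

3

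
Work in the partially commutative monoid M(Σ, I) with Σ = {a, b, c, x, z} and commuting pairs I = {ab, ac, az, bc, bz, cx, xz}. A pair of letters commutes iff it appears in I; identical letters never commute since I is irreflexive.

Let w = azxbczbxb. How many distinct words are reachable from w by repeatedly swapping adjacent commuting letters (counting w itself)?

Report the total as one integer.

84

piece 0:a — minimal
piece 1:z — minimal
piece 2:x rests on {0:a}
piece 3:b rests on {2:x}
piece 4:c rests on {1:z}
piece 5:z rests on {4:c}
piece 6:b rests on {3:b}
piece 7:x rests on {6:b}
piece 8:b rests on {7:x}
minimal pieces: {0:a, 1:z}
ways to finish when only these pieces remain (= sum over removing one remaining piece with nothing left below it):
  1 left: {5}→1  {8}→1
  2 left: {4,5}→1  {5,8}→2  {7,8}→1
  3 left: {1,4,5}→1  {4,5,8}→3  {5,7,8}→3  {6,7,8}→1
  4 left: {1,4,5,8}→4  {3,6,7,8}→1  {4,5,7,8}→6  {5,6,7,8}→4
  5 left: {1,4,5,7,8}→10  {2,3,6,7,8}→1  {3,5,6,7,8}→5  {4,5,6,7,8}→10
  6 left: {0,2,3,6,7,8}→1  {1,4,5,6,7,8}→20  {2,3,5,6,7,8}→6  {3,4,5,6,7,8}→15
  7 left: {0,2,3,5,6,7,8}→7  {1,3,4,5,6,7,8}→35  {2,3,4,5,6,7,8}→21
  placing 0:a first → 56 extensions
  placing 1:z first → 28 extensions
total linear extensions = 84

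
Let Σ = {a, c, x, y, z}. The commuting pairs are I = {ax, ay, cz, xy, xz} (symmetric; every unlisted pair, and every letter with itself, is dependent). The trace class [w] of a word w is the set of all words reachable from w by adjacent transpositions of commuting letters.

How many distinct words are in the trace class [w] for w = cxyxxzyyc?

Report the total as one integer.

#0=c has no predecessor
#1=x depends on [0:c]
#2=y depends on [0:c]
#3=x depends on [1:x]
#4=x depends on [3:x]
#5=z depends on [2:y]
#6=y depends on [5:z]
#7=y depends on [6:y]
#8=c depends on [4:x, 7:y]
sources: [0:c]
N(rest) = Σ N(rest − s) over sources s of rest; N(one piece) = 1:
  size 1 → [8]=1
  size 2 → [4,8]=1  [7,8]=1
  size 3 → [3,4,8]=1  [4,7,8]=2  [6,7,8]=1
  size 4 → [1,3,4,8]=1  [3,4,7,8]=3  [4,6,7,8]=3  [5,6,7,8]=1
  size 5 → [1,3,4,7,8]=4  [2,5,6,7,8]=1  [3,4,6,7,8]=6  [4,5,6,7,8]=4
  size 6 → [1,3,4,6,7,8]=10  [2,4,5,6,7,8]=5  [3,4,5,6,7,8]=10
  size 7 → [1,3,4,5,6,7,8]=20  [2,3,4,5,6,7,8]=15
  first=0(c) contributes 35

35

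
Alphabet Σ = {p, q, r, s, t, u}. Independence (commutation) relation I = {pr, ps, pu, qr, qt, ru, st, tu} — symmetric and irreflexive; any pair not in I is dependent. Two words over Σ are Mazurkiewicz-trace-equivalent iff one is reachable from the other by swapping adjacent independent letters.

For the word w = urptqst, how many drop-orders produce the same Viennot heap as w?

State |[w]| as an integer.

0(u) covers ∅
1(r) covers ∅
2(p) covers ∅
3(t) covers 1:r, 2:p
4(q) covers 0:u, 2:p
5(s) covers 1:r, 4:q
6(t) covers 3:t
floor of heap: 0:u, 1:r, 2:p
completions by unplaced set U, small U first (add the entries for U minus each lowest piece of U):
  |U|=1: {5}:1  {6}:1
  |U|=2: {3,6}:1  {4,5}:1  {5,6}:2
  |U|=3: {0,4,5}:1  {3,5,6}:3  {4,5,6}:3
  |U|=4: {0,4,5,6}:4  {1,3,5,6}:3  {3,4,5,6}:6
  |U|=5: {0,3,4,5,6}:10  {1,3,4,5,6}:9  {2,3,4,5,6}:6
  start at 0(u): 15
  start at 1(r): 16
  start at 2(p): 19
sum over floor = 50

50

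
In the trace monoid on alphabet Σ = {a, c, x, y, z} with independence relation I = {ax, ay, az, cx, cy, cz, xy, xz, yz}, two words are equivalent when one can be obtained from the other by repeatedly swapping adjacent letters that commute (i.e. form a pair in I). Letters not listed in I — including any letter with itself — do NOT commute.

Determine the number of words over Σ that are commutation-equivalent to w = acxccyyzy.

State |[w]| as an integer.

0(a) covers ∅
1(c) covers 0:a
2(x) covers ∅
3(c) covers 1:c
4(c) covers 3:c
5(y) covers ∅
6(y) covers 5:y
7(z) covers ∅
8(y) covers 6:y
floor of heap: 0:a, 2:x, 5:y, 7:z
completions by unplaced set U, small U first (add the entries for U minus each lowest piece of U):
  |U|=1: {2}:1  {4}:1  {7}:1  {8}:1
  |U|=2: {2,4}:2  {2,7}:2  {2,8}:2  {3,4}:1  {4,7}:2  {4,8}:2  {6,8}:1  {7,8}:2
  |U|=3: {1,3,4}:1  {2,3,4}:3  {2,4,7}:6  {2,4,8}:6  {2,6,8}:3  {2,7,8}:6  {3,4,7}:3  {3,4,8}:3  {4,6,8}:3  {4,7,8}:6  {5,6,8}:1  {6,7,8}:3
  |U|=4: {0,1,3,4}:1  {1,2,3,4}:4  {1,3,4,7}:4  {1,3,4,8}:4  {2,3,4,7}:12  {2,3,4,8}:12  {2,4,6,8}:12  {2,4,7,8}:24  {2,5,6,8}:4  {2,6,7,8}:12  {3,4,6,8}:6  {3,4,7,8}:12  {4,5,6,8}:4  {4,6,7,8}:12  {5,6,7,8}:4
  |U|=5: {0,1,2,3,4}:5  {0,1,3,4,7}:5  {0,1,3,4,8}:5  {1,2,3,4,7}:20  {1,2,3,4,8}:20  {1,3,4,6,8}:10  {1,3,4,7,8}:20  {2,3,4,6,8}:30  {2,3,4,7,8}:60  {2,4,5,6,8}:20  {2,4,6,7,8}:60  {2,5,6,7,8}:20  {3,4,5,6,8}:10  {3,4,6,7,8}:30  {4,5,6,7,8}:20
  |U|=6: {0,1,2,3,4,7}:30  {0,1,2,3,4,8}:30  {0,1,3,4,6,8}:15  {0,1,3,4,7,8}:30  {1,2,3,4,6,8}:60  {1,2,3,4,7,8}:120  {1,3,4,5,6,8}:20  {1,3,4,6,7,8}:60  {2,3,4,5,6,8}:60  {2,3,4,6,7,8}:180  {2,4,5,6,7,8}:120  {3,4,5,6,7,8}:60
  |U|=7: {0,1,2,3,4,6,8}:105  {0,1,2,3,4,7,8}:210  {0,1,3,4,5,6,8}:35  {0,1,3,4,6,7,8}:105  {1,2,3,4,5,6,8}:140  {1,2,3,4,6,7,8}:420  {1,3,4,5,6,7,8}:140  {2,3,4,5,6,7,8}:420
  start at 0(a): 1120
  start at 2(x): 280
  start at 5(y): 840
  start at 7(z): 280
sum over floor = 2520

2520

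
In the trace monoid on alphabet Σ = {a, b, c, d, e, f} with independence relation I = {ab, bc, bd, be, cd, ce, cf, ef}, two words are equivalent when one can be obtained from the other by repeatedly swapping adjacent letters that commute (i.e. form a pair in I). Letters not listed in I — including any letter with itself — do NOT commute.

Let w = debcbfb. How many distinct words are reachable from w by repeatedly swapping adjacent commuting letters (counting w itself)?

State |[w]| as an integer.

piece 0:d — minimal
piece 1:e rests on {0:d}
piece 2:b — minimal
piece 3:c — minimal
piece 4:b rests on {2:b}
piece 5:f rests on {0:d, 4:b}
piece 6:b rests on {5:f}
minimal pieces: {0:d, 2:b, 3:c}
ways to finish when only these pieces remain (= sum over removing one remaining piece with nothing left below it):
  1 left: {1}→1  {3}→1  {6}→1
  2 left: {1,3}→2  {1,6}→2  {3,6}→2  {5,6}→1
  3 left: {1,3,6}→6  {1,5,6}→3  {3,5,6}→3  {4,5,6}→1
  4 left: {0,1,5,6}→3  {1,3,5,6}→12  {1,4,5,6}→4  {2,4,5,6}→1  {3,4,5,6}→4
  5 left: {0,1,3,5,6}→15  {0,1,4,5,6}→7  {1,2,4,5,6}→5  {1,3,4,5,6}→20  {2,3,4,5,6}→5
  placing 0:d first → 30 extensions
  placing 2:b first → 42 extensions
  placing 3:c first → 12 extensions
total linear extensions = 84

84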